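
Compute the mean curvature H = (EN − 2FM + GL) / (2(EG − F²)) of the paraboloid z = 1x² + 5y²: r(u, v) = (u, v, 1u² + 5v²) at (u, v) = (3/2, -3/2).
H = 276*sqrt(235)/55225

With E = 4*u^2 + 1, F = 20*u*v, G = 100*v^2 + 1, L = 2/sqrt(4*u^2 + 100*v^2 + 1), M = 0, N = 10/sqrt(4*u^2 + 100*v^2 + 1), assemble
  H = (EN − 2FM + GL) / (2(EG − F²)) = 2*(10*u^2 + 50*v^2 + 3)/(4*u^2 + 100*v^2 + 1)^(3/2).
At (u, v) = (3/2, -3/2): H = 276*sqrt(235)/55225.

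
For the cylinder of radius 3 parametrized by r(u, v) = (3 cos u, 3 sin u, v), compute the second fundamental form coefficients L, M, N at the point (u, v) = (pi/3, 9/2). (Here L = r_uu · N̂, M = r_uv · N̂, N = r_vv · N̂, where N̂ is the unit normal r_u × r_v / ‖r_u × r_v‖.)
L = -3;  M = 0;  N = 0

Compute the unit normal N̂(u, v) = (cos(u), sin(u), 0), and the second partials r_uu, r_uv, r_vv. Take dot products:
  L(u, v) = r_uu · N̂ = -3,
  M(u, v) = r_uv · N̂ = 0,
  N(u, v) = r_vv · N̂ = 0.
Evaluating at (u, v) = (pi/3, 9/2):
  L = -3, M = 0, N = 0.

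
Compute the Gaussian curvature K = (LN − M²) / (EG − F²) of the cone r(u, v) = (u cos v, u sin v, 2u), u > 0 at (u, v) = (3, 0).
K = 0

Coefficients of the first fundamental form: E = 5, F = 0, G = u^2.
Coefficients of the second fundamental form: L = 0, M = 0, N = 2*sqrt(5)*u^2/(5*Abs(u)).
Assemble K = (LN − M²)/(EG − F²) = 0. At (u, v) = (3, 0): K = 0.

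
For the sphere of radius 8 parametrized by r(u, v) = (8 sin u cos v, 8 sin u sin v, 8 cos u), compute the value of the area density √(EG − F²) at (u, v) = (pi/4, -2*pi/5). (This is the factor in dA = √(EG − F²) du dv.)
√(EG − F²)|_{(pi/4, -2*pi/5)} = 32*sqrt(2)

E = 64, F = 0, G = 64*sin(u)^2, so EG − F² = 4096*sin(u)^2. Taking the positive square root: √(EG − F²) = 64*Abs(sin(u)). At (u, v) = (pi/4, -2*pi/5): 32*sqrt(2).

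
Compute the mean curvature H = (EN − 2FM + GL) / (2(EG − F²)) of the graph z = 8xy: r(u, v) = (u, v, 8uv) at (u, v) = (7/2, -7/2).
H = 6272*sqrt(1569)/2461761

With E = 64*v^2 + 1, F = 64*u*v, G = 64*u^2 + 1, L = 0, M = 8/sqrt(64*u^2 + 64*v^2 + 1), N = 0, assemble
  H = (EN − 2FM + GL) / (2(EG − F²)) = -512*u*v/(64*u^2 + 64*v^2 + 1)^(3/2).
At (u, v) = (7/2, -7/2): H = 6272*sqrt(1569)/2461761.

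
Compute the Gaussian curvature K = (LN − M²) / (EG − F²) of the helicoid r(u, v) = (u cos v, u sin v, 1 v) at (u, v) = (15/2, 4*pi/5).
K = -16/52441

Coefficients of the first fundamental form: E = 1, F = 0, G = u^2 + 1.
Coefficients of the second fundamental form: L = 0, M = -1/sqrt(u^2 + 1), N = 0.
Assemble K = (LN − M²)/(EG − F²) = -1/(u^2 + 1)^2. At (u, v) = (15/2, 4*pi/5): K = -16/52441.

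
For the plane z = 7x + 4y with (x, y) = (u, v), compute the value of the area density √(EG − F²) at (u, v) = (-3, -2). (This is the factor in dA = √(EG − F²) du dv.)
√(EG − F²)|_{(-3, -2)} = sqrt(66)

E = 50, F = 28, G = 17, so EG − F² = 66. Taking the positive square root: √(EG − F²) = sqrt(66). At (u, v) = (-3, -2): sqrt(66).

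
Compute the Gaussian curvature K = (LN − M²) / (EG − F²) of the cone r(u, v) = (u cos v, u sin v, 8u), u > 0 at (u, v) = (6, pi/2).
K = 0

Coefficients of the first fundamental form: E = 65, F = 0, G = u^2.
Coefficients of the second fundamental form: L = 0, M = 0, N = 8*sqrt(65)*u^2/(65*Abs(u)).
Assemble K = (LN − M²)/(EG − F²) = 0. At (u, v) = (6, pi/2): K = 0.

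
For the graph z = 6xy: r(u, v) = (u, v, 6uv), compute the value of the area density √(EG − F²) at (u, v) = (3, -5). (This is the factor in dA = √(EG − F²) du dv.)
√(EG − F²)|_{(3, -5)} = 35

E = 36*v^2 + 1, F = 36*u*v, G = 36*u^2 + 1, so EG − F² = 36*u^2 + 36*v^2 + 1. Taking the positive square root: √(EG − F²) = sqrt(36*u^2 + 36*v^2 + 1). At (u, v) = (3, -5): 35.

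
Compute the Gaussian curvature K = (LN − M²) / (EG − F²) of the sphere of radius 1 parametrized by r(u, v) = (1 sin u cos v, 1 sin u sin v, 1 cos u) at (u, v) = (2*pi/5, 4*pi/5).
K = 1

Coefficients of the first fundamental form: E = 1, F = 0, G = sin(u)^2.
Coefficients of the second fundamental form: L = -sin(u)/Abs(sin(u)), M = 0, N = -sin(u)^3/Abs(sin(u)).
Assemble K = (LN − M²)/(EG − F²) = 1. At (u, v) = (2*pi/5, 4*pi/5): K = 1.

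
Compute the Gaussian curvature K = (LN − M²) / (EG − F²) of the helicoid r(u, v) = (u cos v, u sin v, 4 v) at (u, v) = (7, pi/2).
K = -16/4225

Coefficients of the first fundamental form: E = 1, F = 0, G = u^2 + 16.
Coefficients of the second fundamental form: L = 0, M = -4/sqrt(u^2 + 16), N = 0.
Assemble K = (LN − M²)/(EG − F²) = -16/(u^2 + 16)^2. At (u, v) = (7, pi/2): K = -16/4225.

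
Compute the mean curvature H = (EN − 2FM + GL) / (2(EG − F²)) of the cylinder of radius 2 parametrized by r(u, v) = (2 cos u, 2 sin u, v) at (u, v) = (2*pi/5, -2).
H = -1/4

With E = 4, F = 0, G = 1, L = -2, M = 0, N = 0, assemble
  H = (EN − 2FM + GL) / (2(EG − F²)) = -1/4.
At (u, v) = (2*pi/5, -2): H = -1/4.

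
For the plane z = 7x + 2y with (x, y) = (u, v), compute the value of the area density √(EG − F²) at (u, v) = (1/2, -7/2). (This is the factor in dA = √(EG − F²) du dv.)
√(EG − F²)|_{(1/2, -7/2)} = 3*sqrt(6)

E = 50, F = 14, G = 5, so EG − F² = 54. Taking the positive square root: √(EG − F²) = 3*sqrt(6). At (u, v) = (1/2, -7/2): 3*sqrt(6).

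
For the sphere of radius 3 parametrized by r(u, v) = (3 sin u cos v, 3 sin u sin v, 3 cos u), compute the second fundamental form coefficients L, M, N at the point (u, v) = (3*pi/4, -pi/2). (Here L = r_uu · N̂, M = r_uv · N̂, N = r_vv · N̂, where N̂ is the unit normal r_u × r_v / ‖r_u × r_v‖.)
L = -3;  M = 0;  N = -3/2

Compute the unit normal N̂(u, v) = (sin(u)^2*cos(v)/Abs(sin(u)), sin(u)^2*sin(v)/Abs(sin(u)), sin(2*u)/(2*Abs(sin(u)))), and the second partials r_uu, r_uv, r_vv. Take dot products:
  L(u, v) = r_uu · N̂ = -3*sin(u)/Abs(sin(u)),
  M(u, v) = r_uv · N̂ = 0,
  N(u, v) = r_vv · N̂ = -3*sin(u)^3/Abs(sin(u)).
Evaluating at (u, v) = (3*pi/4, -pi/2):
  L = -3, M = 0, N = -3/2.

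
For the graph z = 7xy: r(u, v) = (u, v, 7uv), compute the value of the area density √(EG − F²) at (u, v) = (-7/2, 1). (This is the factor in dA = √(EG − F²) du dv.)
√(EG − F²)|_{(-7/2, 1)} = 51/2

E = 49*v^2 + 1, F = 49*u*v, G = 49*u^2 + 1, so EG − F² = 49*u^2 + 49*v^2 + 1. Taking the positive square root: √(EG − F²) = sqrt(49*u^2 + 49*v^2 + 1). At (u, v) = (-7/2, 1): 51/2.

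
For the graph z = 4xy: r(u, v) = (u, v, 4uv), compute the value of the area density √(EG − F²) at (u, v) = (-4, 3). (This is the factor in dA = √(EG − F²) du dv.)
√(EG − F²)|_{(-4, 3)} = sqrt(401)

E = 16*v^2 + 1, F = 16*u*v, G = 16*u^2 + 1, so EG − F² = 16*u^2 + 16*v^2 + 1. Taking the positive square root: √(EG − F²) = sqrt(16*u^2 + 16*v^2 + 1). At (u, v) = (-4, 3): sqrt(401).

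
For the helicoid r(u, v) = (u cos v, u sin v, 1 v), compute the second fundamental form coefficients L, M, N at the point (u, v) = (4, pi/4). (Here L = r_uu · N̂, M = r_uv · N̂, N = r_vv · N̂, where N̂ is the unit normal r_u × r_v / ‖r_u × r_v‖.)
L = 0;  M = -sqrt(17)/17;  N = 0

Compute the unit normal N̂(u, v) = (sin(v)/sqrt(u^2 + 1), -cos(v)/sqrt(u^2 + 1), u/sqrt(u^2 + 1)), and the second partials r_uu, r_uv, r_vv. Take dot products:
  L(u, v) = r_uu · N̂ = 0,
  M(u, v) = r_uv · N̂ = -1/sqrt(u^2 + 1),
  N(u, v) = r_vv · N̂ = 0.
Evaluating at (u, v) = (4, pi/4):
  L = 0, M = -sqrt(17)/17, N = 0.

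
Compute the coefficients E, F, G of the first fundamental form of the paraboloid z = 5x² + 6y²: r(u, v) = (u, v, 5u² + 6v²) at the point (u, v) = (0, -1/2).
E = 1;  F = 0;  G = 37

Partials: r_u = (1, 0, 10*u), r_v = (0, 1, 12*v). As functions of (u, v):
  E = r_u · r_u = 100*u^2 + 1,
  F = r_u · r_v = 120*u*v,
  G = r_v · r_v = 144*v^2 + 1.
Evaluating at (u, v) = (0, -1/2): E = 1, F = 0, G = 37.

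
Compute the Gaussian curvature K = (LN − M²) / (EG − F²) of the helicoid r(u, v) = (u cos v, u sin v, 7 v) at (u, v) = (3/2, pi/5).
K = -784/42025

Coefficients of the first fundamental form: E = 1, F = 0, G = u^2 + 49.
Coefficients of the second fundamental form: L = 0, M = -7/sqrt(u^2 + 49), N = 0.
Assemble K = (LN − M²)/(EG − F²) = -49/(u^2 + 49)^2. At (u, v) = (3/2, pi/5): K = -784/42025.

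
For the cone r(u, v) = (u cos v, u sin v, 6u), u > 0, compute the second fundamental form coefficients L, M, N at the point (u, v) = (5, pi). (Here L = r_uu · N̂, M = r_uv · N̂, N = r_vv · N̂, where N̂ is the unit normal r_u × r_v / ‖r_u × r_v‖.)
L = 0;  M = 0;  N = 30*sqrt(37)/37

Compute the unit normal N̂(u, v) = (-6*sqrt(37)*u*cos(v)/(37*Abs(u)), -6*sqrt(37)*u*sin(v)/(37*Abs(u)), sqrt(37)*u/(37*Abs(u))), and the second partials r_uu, r_uv, r_vv. Take dot products:
  L(u, v) = r_uu · N̂ = 0,
  M(u, v) = r_uv · N̂ = 0,
  N(u, v) = r_vv · N̂ = 6*sqrt(37)*u^2/(37*Abs(u)).
Evaluating at (u, v) = (5, pi):
  L = 0, M = 0, N = 30*sqrt(37)/37.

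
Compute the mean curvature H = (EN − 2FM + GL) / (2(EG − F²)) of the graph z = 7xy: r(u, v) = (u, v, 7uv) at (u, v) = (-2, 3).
H = 1029*sqrt(638)/203522

With E = 49*v^2 + 1, F = 49*u*v, G = 49*u^2 + 1, L = 0, M = 7/sqrt(49*u^2 + 49*v^2 + 1), N = 0, assemble
  H = (EN − 2FM + GL) / (2(EG − F²)) = -343*u*v/(49*u^2 + 49*v^2 + 1)^(3/2).
At (u, v) = (-2, 3): H = 1029*sqrt(638)/203522.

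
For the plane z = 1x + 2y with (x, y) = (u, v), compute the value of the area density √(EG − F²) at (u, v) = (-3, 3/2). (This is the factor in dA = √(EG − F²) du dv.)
√(EG − F²)|_{(-3, 3/2)} = sqrt(6)

E = 2, F = 2, G = 5, so EG − F² = 6. Taking the positive square root: √(EG − F²) = sqrt(6). At (u, v) = (-3, 3/2): sqrt(6).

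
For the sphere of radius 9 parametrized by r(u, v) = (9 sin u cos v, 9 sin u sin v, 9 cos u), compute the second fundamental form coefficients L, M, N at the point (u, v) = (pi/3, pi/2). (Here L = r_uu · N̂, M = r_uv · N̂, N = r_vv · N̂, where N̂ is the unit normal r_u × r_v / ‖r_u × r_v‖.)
L = -9;  M = 0;  N = -27/4

Compute the unit normal N̂(u, v) = (sin(u)^2*cos(v)/Abs(sin(u)), sin(u)^2*sin(v)/Abs(sin(u)), sin(2*u)/(2*Abs(sin(u)))), and the second partials r_uu, r_uv, r_vv. Take dot products:
  L(u, v) = r_uu · N̂ = -9*sin(u)/Abs(sin(u)),
  M(u, v) = r_uv · N̂ = 0,
  N(u, v) = r_vv · N̂ = -9*sin(u)^3/Abs(sin(u)).
Evaluating at (u, v) = (pi/3, pi/2):
  L = -9, M = 0, N = -27/4.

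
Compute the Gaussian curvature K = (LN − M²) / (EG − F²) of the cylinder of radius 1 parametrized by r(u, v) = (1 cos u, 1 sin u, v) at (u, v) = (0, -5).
K = 0

Coefficients of the first fundamental form: E = 1, F = 0, G = 1.
Coefficients of the second fundamental form: L = -1, M = 0, N = 0.
Assemble K = (LN − M²)/(EG − F²) = 0. At (u, v) = (0, -5): K = 0.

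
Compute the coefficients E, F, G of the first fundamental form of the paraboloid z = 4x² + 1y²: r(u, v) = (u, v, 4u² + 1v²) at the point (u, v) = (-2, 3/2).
E = 257;  F = -48;  G = 10

Partials: r_u = (1, 0, 8*u), r_v = (0, 1, 2*v). As functions of (u, v):
  E = r_u · r_u = 64*u^2 + 1,
  F = r_u · r_v = 16*u*v,
  G = r_v · r_v = 4*v^2 + 1.
Evaluating at (u, v) = (-2, 3/2): E = 257, F = -48, G = 10.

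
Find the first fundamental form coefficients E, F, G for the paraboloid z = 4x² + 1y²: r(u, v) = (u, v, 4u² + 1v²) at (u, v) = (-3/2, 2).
E = 145;  F = -48;  G = 17

Partials: r_u = (1, 0, 8*u), r_v = (0, 1, 2*v). As functions of (u, v):
  E = r_u · r_u = 64*u^2 + 1,
  F = r_u · r_v = 16*u*v,
  G = r_v · r_v = 4*v^2 + 1.
Evaluating at (u, v) = (-3/2, 2): E = 145, F = -48, G = 17.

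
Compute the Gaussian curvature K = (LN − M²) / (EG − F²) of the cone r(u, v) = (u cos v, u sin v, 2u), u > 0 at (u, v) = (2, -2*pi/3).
K = 0

Coefficients of the first fundamental form: E = 5, F = 0, G = u^2.
Coefficients of the second fundamental form: L = 0, M = 0, N = 2*sqrt(5)*u^2/(5*Abs(u)).
Assemble K = (LN − M²)/(EG − F²) = 0. At (u, v) = (2, -2*pi/3): K = 0.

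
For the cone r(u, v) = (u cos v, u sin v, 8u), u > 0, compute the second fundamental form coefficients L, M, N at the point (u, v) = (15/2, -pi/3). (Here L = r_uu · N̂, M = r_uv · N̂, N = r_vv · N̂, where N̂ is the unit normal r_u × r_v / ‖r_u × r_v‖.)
L = 0;  M = 0;  N = 12*sqrt(65)/13

Compute the unit normal N̂(u, v) = (-8*sqrt(65)*u*cos(v)/(65*Abs(u)), -8*sqrt(65)*u*sin(v)/(65*Abs(u)), sqrt(65)*u/(65*Abs(u))), and the second partials r_uu, r_uv, r_vv. Take dot products:
  L(u, v) = r_uu · N̂ = 0,
  M(u, v) = r_uv · N̂ = 0,
  N(u, v) = r_vv · N̂ = 8*sqrt(65)*u^2/(65*Abs(u)).
Evaluating at (u, v) = (15/2, -pi/3):
  L = 0, M = 0, N = 12*sqrt(65)/13.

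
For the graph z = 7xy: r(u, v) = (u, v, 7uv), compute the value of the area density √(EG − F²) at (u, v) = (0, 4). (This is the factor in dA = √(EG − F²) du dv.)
√(EG − F²)|_{(0, 4)} = sqrt(785)

E = 49*v^2 + 1, F = 49*u*v, G = 49*u^2 + 1, so EG − F² = 49*u^2 + 49*v^2 + 1. Taking the positive square root: √(EG − F²) = sqrt(49*u^2 + 49*v^2 + 1). At (u, v) = (0, 4): sqrt(785).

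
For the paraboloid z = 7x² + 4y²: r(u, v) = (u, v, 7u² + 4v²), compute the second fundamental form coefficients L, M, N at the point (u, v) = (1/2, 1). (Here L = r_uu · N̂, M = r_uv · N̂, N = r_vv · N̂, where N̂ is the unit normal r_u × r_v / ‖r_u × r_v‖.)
L = 7*sqrt(114)/57;  M = 0;  N = 4*sqrt(114)/57

Compute the unit normal N̂(u, v) = (-14*u/sqrt(196*u^2 + 64*v^2 + 1), -8*v/sqrt(196*u^2 + 64*v^2 + 1), 1/sqrt(196*u^2 + 64*v^2 + 1)), and the second partials r_uu, r_uv, r_vv. Take dot products:
  L(u, v) = r_uu · N̂ = 14/sqrt(196*u^2 + 64*v^2 + 1),
  M(u, v) = r_uv · N̂ = 0,
  N(u, v) = r_vv · N̂ = 8/sqrt(196*u^2 + 64*v^2 + 1).
Evaluating at (u, v) = (1/2, 1):
  L = 7*sqrt(114)/57, M = 0, N = 4*sqrt(114)/57.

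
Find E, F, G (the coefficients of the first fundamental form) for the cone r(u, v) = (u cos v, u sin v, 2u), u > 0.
E = 5;  F = 0;  G = u^2

Compute partials: r_u = (cos(v), sin(v), 2), r_v = (-u*sin(v), u*cos(v), 0). Then
  E = r_u · r_u = 5,
  F = r_u · r_v = 0,
  G = r_v · r_v = u^2.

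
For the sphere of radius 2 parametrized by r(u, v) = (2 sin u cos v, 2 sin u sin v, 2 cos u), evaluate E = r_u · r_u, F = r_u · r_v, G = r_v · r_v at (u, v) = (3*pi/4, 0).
E = 4;  F = 0;  G = 2

Partials: r_u = (2*cos(u)*cos(v), 2*sin(v)*cos(u), -2*sin(u)), r_v = (-2*sin(u)*sin(v), 2*sin(u)*cos(v), 0). As functions of (u, v):
  E = r_u · r_u = 4,
  F = r_u · r_v = 0,
  G = r_v · r_v = 4*sin(u)^2.
Evaluating at (u, v) = (3*pi/4, 0): E = 4, F = 0, G = 2.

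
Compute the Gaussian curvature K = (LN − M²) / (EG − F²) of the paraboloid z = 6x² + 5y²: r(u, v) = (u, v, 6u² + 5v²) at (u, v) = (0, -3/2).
K = 30/12769

Coefficients of the first fundamental form: E = 144*u^2 + 1, F = 120*u*v, G = 100*v^2 + 1.
Coefficients of the second fundamental form: L = 12/sqrt(144*u^2 + 100*v^2 + 1), M = 0, N = 10/sqrt(144*u^2 + 100*v^2 + 1).
Assemble K = (LN − M²)/(EG − F²) = 120/(20736*u^4 + 28800*u^2*v^2 + 288*u^2 + 10000*v^4 + 200*v^2 + 1). At (u, v) = (0, -3/2): K = 30/12769.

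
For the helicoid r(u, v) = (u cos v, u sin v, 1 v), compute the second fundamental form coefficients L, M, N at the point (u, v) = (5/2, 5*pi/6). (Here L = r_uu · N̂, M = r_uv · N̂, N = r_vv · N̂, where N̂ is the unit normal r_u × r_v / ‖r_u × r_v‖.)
L = 0;  M = -2*sqrt(29)/29;  N = 0

Compute the unit normal N̂(u, v) = (sin(v)/sqrt(u^2 + 1), -cos(v)/sqrt(u^2 + 1), u/sqrt(u^2 + 1)), and the second partials r_uu, r_uv, r_vv. Take dot products:
  L(u, v) = r_uu · N̂ = 0,
  M(u, v) = r_uv · N̂ = -1/sqrt(u^2 + 1),
  N(u, v) = r_vv · N̂ = 0.
Evaluating at (u, v) = (5/2, 5*pi/6):
  L = 0, M = -2*sqrt(29)/29, N = 0.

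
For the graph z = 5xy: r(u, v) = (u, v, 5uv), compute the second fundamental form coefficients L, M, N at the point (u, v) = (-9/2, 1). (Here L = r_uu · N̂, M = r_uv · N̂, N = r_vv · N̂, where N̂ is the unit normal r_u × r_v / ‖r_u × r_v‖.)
L = 0;  M = 10*sqrt(2129)/2129;  N = 0

Compute the unit normal N̂(u, v) = (-5*v/sqrt(25*u^2 + 25*v^2 + 1), -5*u/sqrt(25*u^2 + 25*v^2 + 1), 1/sqrt(25*u^2 + 25*v^2 + 1)), and the second partials r_uu, r_uv, r_vv. Take dot products:
  L(u, v) = r_uu · N̂ = 0,
  M(u, v) = r_uv · N̂ = 5/sqrt(25*u^2 + 25*v^2 + 1),
  N(u, v) = r_vv · N̂ = 0.
Evaluating at (u, v) = (-9/2, 1):
  L = 0, M = 10*sqrt(2129)/2129, N = 0.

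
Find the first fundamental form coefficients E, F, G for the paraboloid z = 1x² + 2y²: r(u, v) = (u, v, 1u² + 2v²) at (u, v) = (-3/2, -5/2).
E = 10;  F = 30;  G = 101

Partials: r_u = (1, 0, 2*u), r_v = (0, 1, 4*v). As functions of (u, v):
  E = r_u · r_u = 4*u^2 + 1,
  F = r_u · r_v = 8*u*v,
  G = r_v · r_v = 16*v^2 + 1.
Evaluating at (u, v) = (-3/2, -5/2): E = 10, F = 30, G = 101.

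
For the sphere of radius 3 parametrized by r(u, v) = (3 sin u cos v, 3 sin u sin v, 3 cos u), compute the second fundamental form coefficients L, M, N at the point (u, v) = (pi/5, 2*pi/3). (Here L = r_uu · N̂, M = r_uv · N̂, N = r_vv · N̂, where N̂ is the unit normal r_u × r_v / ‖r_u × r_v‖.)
L = -3;  M = 0;  N = -15/8 + 3*sqrt(5)/8

Compute the unit normal N̂(u, v) = (sin(u)^2*cos(v)/Abs(sin(u)), sin(u)^2*sin(v)/Abs(sin(u)), sin(2*u)/(2*Abs(sin(u)))), and the second partials r_uu, r_uv, r_vv. Take dot products:
  L(u, v) = r_uu · N̂ = -3*sin(u)/Abs(sin(u)),
  M(u, v) = r_uv · N̂ = 0,
  N(u, v) = r_vv · N̂ = -3*sin(u)^3/Abs(sin(u)).
Evaluating at (u, v) = (pi/5, 2*pi/3):
  L = -3, M = 0, N = -15/8 + 3*sqrt(5)/8.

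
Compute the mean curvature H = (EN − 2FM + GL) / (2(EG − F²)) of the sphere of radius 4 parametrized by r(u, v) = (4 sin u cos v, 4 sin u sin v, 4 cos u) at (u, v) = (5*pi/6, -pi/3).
H = -1/4

With E = 16, F = 0, G = 16*sin(u)^2, L = -4*sin(u)/Abs(sin(u)), M = 0, N = -4*sin(u)^3/Abs(sin(u)), assemble
  H = (EN − 2FM + GL) / (2(EG − F²)) = -sin(u)/(4*Abs(sin(u))).
At (u, v) = (5*pi/6, -pi/3): H = -1/4.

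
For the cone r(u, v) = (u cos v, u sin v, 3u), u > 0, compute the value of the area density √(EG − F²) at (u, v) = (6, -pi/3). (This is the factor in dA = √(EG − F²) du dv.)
√(EG − F²)|_{(6, -pi/3)} = 6*sqrt(10)

E = 10, F = 0, G = u^2, so EG − F² = 10*u^2. Taking the positive square root: √(EG − F²) = sqrt(10)*Abs(u). At (u, v) = (6, -pi/3): 6*sqrt(10).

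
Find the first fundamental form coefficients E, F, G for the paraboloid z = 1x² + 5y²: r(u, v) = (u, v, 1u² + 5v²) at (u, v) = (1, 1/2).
E = 5;  F = 10;  G = 26

Partials: r_u = (1, 0, 2*u), r_v = (0, 1, 10*v). As functions of (u, v):
  E = r_u · r_u = 4*u^2 + 1,
  F = r_u · r_v = 20*u*v,
  G = r_v · r_v = 100*v^2 + 1.
Evaluating at (u, v) = (1, 1/2): E = 5, F = 10, G = 26.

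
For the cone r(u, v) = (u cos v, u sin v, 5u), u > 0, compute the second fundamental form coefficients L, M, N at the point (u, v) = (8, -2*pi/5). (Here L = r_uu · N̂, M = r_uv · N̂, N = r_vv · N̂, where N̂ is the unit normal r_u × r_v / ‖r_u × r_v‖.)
L = 0;  M = 0;  N = 20*sqrt(26)/13

Compute the unit normal N̂(u, v) = (-5*sqrt(26)*u*cos(v)/(26*Abs(u)), -5*sqrt(26)*u*sin(v)/(26*Abs(u)), sqrt(26)*u/(26*Abs(u))), and the second partials r_uu, r_uv, r_vv. Take dot products:
  L(u, v) = r_uu · N̂ = 0,
  M(u, v) = r_uv · N̂ = 0,
  N(u, v) = r_vv · N̂ = 5*sqrt(26)*u^2/(26*Abs(u)).
Evaluating at (u, v) = (8, -2*pi/5):
  L = 0, M = 0, N = 20*sqrt(26)/13.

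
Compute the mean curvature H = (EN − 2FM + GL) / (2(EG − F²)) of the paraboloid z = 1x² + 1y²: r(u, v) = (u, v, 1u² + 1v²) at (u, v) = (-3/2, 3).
H = 47*sqrt(46)/2116

With E = 4*u^2 + 1, F = 4*u*v, G = 4*v^2 + 1, L = 2/sqrt(4*u^2 + 4*v^2 + 1), M = 0, N = 2/sqrt(4*u^2 + 4*v^2 + 1), assemble
  H = (EN − 2FM + GL) / (2(EG − F²)) = 2*(2*u^2 + 2*v^2 + 1)/(4*u^2 + 4*v^2 + 1)^(3/2).
At (u, v) = (-3/2, 3): H = 47*sqrt(46)/2116.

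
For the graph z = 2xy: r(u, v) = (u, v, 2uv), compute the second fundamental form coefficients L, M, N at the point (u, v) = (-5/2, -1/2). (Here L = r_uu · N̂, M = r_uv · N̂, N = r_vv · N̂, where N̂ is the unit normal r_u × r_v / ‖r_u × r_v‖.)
L = 0;  M = 2*sqrt(3)/9;  N = 0

Compute the unit normal N̂(u, v) = (-2*v/sqrt(4*u^2 + 4*v^2 + 1), -2*u/sqrt(4*u^2 + 4*v^2 + 1), 1/sqrt(4*u^2 + 4*v^2 + 1)), and the second partials r_uu, r_uv, r_vv. Take dot products:
  L(u, v) = r_uu · N̂ = 0,
  M(u, v) = r_uv · N̂ = 2/sqrt(4*u^2 + 4*v^2 + 1),
  N(u, v) = r_vv · N̂ = 0.
Evaluating at (u, v) = (-5/2, -1/2):
  L = 0, M = 2*sqrt(3)/9, N = 0.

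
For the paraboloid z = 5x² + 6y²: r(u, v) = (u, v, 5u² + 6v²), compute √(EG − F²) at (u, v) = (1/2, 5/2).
√(EG − F²)|_{(1/2, 5/2)} = sqrt(926)

E = 100*u^2 + 1, F = 120*u*v, G = 144*v^2 + 1; EG − F² = 100*u^2 + 144*v^2 + 1; √(EG − F²) = sqrt(100*u^2 + 144*v^2 + 1). At the given point: sqrt(926).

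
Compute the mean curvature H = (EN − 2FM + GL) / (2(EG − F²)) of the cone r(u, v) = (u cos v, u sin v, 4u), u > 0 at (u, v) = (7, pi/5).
H = 2*sqrt(17)/119

With E = 17, F = 0, G = u^2, L = 0, M = 0, N = 4*sqrt(17)*u^2/(17*Abs(u)), assemble
  H = (EN − 2FM + GL) / (2(EG − F²)) = 2*sqrt(17)/(17*Abs(u)).
At (u, v) = (7, pi/5): H = 2*sqrt(17)/119.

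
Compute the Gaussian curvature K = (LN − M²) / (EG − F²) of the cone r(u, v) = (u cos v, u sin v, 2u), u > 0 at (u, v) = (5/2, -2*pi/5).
K = 0

Coefficients of the first fundamental form: E = 5, F = 0, G = u^2.
Coefficients of the second fundamental form: L = 0, M = 0, N = 2*sqrt(5)*u^2/(5*Abs(u)).
Assemble K = (LN − M²)/(EG − F²) = 0. At (u, v) = (5/2, -2*pi/5): K = 0.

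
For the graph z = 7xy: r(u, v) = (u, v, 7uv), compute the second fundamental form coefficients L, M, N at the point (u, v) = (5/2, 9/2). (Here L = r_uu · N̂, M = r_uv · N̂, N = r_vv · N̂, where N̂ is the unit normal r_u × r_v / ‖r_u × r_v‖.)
L = 0;  M = 7*sqrt(5198)/2599;  N = 0

Compute the unit normal N̂(u, v) = (-7*v/sqrt(49*u^2 + 49*v^2 + 1), -7*u/sqrt(49*u^2 + 49*v^2 + 1), 1/sqrt(49*u^2 + 49*v^2 + 1)), and the second partials r_uu, r_uv, r_vv. Take dot products:
  L(u, v) = r_uu · N̂ = 0,
  M(u, v) = r_uv · N̂ = 7/sqrt(49*u^2 + 49*v^2 + 1),
  N(u, v) = r_vv · N̂ = 0.
Evaluating at (u, v) = (5/2, 9/2):
  L = 0, M = 7*sqrt(5198)/2599, N = 0.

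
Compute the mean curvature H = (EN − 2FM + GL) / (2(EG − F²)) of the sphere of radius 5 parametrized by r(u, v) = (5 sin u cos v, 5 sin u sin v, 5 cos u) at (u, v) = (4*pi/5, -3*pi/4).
H = -1/5

With E = 25, F = 0, G = 25*sin(u)^2, L = -5*sin(u)/Abs(sin(u)), M = 0, N = -5*sin(u)^3/Abs(sin(u)), assemble
  H = (EN − 2FM + GL) / (2(EG − F²)) = -sin(u)/(5*Abs(sin(u))).
At (u, v) = (4*pi/5, -3*pi/4): H = -1/5.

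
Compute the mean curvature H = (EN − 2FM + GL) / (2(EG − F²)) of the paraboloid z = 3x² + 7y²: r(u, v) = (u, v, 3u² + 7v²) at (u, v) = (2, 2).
H = 3370*sqrt(929)/863041

With E = 36*u^2 + 1, F = 84*u*v, G = 196*v^2 + 1, L = 6/sqrt(36*u^2 + 196*v^2 + 1), M = 0, N = 14/sqrt(36*u^2 + 196*v^2 + 1), assemble
  H = (EN − 2FM + GL) / (2(EG − F²)) = 2*(126*u^2 + 294*v^2 + 5)/(36*u^2 + 196*v^2 + 1)^(3/2).
At (u, v) = (2, 2): H = 3370*sqrt(929)/863041.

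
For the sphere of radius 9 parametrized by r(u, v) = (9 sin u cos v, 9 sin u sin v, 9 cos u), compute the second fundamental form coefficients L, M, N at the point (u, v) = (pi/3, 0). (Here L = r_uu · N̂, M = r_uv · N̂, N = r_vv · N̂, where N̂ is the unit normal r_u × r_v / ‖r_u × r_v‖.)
L = -9;  M = 0;  N = -27/4

Compute the unit normal N̂(u, v) = (sin(u)^2*cos(v)/Abs(sin(u)), sin(u)^2*sin(v)/Abs(sin(u)), sin(2*u)/(2*Abs(sin(u)))), and the second partials r_uu, r_uv, r_vv. Take dot products:
  L(u, v) = r_uu · N̂ = -9*sin(u)/Abs(sin(u)),
  M(u, v) = r_uv · N̂ = 0,
  N(u, v) = r_vv · N̂ = -9*sin(u)^3/Abs(sin(u)).
Evaluating at (u, v) = (pi/3, 0):
  L = -9, M = 0, N = -27/4.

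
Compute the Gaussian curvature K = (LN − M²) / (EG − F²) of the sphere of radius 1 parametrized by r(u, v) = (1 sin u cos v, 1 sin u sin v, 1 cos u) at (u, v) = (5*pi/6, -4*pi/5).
K = 1

Coefficients of the first fundamental form: E = 1, F = 0, G = sin(u)^2.
Coefficients of the second fundamental form: L = -sin(u)/Abs(sin(u)), M = 0, N = -sin(u)^3/Abs(sin(u)).
Assemble K = (LN − M²)/(EG − F²) = 1. At (u, v) = (5*pi/6, -4*pi/5): K = 1.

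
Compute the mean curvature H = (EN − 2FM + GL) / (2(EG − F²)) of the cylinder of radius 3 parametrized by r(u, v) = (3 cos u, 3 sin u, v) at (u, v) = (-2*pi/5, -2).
H = -1/6

With E = 9, F = 0, G = 1, L = -3, M = 0, N = 0, assemble
  H = (EN − 2FM + GL) / (2(EG − F²)) = -1/6.
At (u, v) = (-2*pi/5, -2): H = -1/6.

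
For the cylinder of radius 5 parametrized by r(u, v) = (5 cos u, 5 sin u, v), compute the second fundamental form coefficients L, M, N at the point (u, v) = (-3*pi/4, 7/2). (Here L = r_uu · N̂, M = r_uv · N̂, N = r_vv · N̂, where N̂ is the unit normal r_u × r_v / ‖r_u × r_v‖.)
L = -5;  M = 0;  N = 0

Compute the unit normal N̂(u, v) = (cos(u), sin(u), 0), and the second partials r_uu, r_uv, r_vv. Take dot products:
  L(u, v) = r_uu · N̂ = -5,
  M(u, v) = r_uv · N̂ = 0,
  N(u, v) = r_vv · N̂ = 0.
Evaluating at (u, v) = (-3*pi/4, 7/2):
  L = -5, M = 0, N = 0.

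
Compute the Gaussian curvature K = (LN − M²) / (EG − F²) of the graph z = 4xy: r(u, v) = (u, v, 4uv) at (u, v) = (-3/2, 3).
K = -16/32761

Coefficients of the first fundamental form: E = 16*v^2 + 1, F = 16*u*v, G = 16*u^2 + 1.
Coefficients of the second fundamental form: L = 0, M = 4/sqrt(16*u^2 + 16*v^2 + 1), N = 0.
Assemble K = (LN − M²)/(EG − F²) = -16/(256*u^4 + 512*u^2*v^2 + 32*u^2 + 256*v^4 + 32*v^2 + 1). At (u, v) = (-3/2, 3): K = -16/32761.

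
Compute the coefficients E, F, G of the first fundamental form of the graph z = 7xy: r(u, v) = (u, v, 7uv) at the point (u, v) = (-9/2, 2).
E = 197;  F = -441;  G = 3973/4

Partials: r_u = (1, 0, 7*v), r_v = (0, 1, 7*u). As functions of (u, v):
  E = r_u · r_u = 49*v^2 + 1,
  F = r_u · r_v = 49*u*v,
  G = r_v · r_v = 49*u^2 + 1.
Evaluating at (u, v) = (-9/2, 2): E = 197, F = -441, G = 3973/4.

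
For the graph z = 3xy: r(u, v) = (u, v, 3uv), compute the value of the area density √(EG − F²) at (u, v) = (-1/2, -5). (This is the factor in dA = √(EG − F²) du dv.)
√(EG − F²)|_{(-1/2, -5)} = sqrt(913)/2

E = 9*v^2 + 1, F = 9*u*v, G = 9*u^2 + 1, so EG − F² = 9*u^2 + 9*v^2 + 1. Taking the positive square root: √(EG − F²) = sqrt(9*u^2 + 9*v^2 + 1). At (u, v) = (-1/2, -5): sqrt(913)/2.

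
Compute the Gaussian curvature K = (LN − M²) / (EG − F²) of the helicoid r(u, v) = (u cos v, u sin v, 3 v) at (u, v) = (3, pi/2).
K = -1/36

Coefficients of the first fundamental form: E = 1, F = 0, G = u^2 + 9.
Coefficients of the second fundamental form: L = 0, M = -3/sqrt(u^2 + 9), N = 0.
Assemble K = (LN − M²)/(EG − F²) = -9/(u^2 + 9)^2. At (u, v) = (3, pi/2): K = -1/36.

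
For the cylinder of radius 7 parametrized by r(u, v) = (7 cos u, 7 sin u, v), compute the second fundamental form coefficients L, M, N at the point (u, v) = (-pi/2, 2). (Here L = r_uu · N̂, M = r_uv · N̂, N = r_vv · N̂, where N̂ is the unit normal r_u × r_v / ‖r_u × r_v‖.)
L = -7;  M = 0;  N = 0

Compute the unit normal N̂(u, v) = (cos(u), sin(u), 0), and the second partials r_uu, r_uv, r_vv. Take dot products:
  L(u, v) = r_uu · N̂ = -7,
  M(u, v) = r_uv · N̂ = 0,
  N(u, v) = r_vv · N̂ = 0.
Evaluating at (u, v) = (-pi/2, 2):
  L = -7, M = 0, N = 0.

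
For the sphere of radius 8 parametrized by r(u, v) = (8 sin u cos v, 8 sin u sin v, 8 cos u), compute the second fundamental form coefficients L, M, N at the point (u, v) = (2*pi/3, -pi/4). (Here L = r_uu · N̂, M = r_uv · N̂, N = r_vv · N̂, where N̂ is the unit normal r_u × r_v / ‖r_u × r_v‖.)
L = -8;  M = 0;  N = -6

Compute the unit normal N̂(u, v) = (sin(u)^2*cos(v)/Abs(sin(u)), sin(u)^2*sin(v)/Abs(sin(u)), sin(2*u)/(2*Abs(sin(u)))), and the second partials r_uu, r_uv, r_vv. Take dot products:
  L(u, v) = r_uu · N̂ = -8*sin(u)/Abs(sin(u)),
  M(u, v) = r_uv · N̂ = 0,
  N(u, v) = r_vv · N̂ = -8*sin(u)^3/Abs(sin(u)).
Evaluating at (u, v) = (2*pi/3, -pi/4):
  L = -8, M = 0, N = -6.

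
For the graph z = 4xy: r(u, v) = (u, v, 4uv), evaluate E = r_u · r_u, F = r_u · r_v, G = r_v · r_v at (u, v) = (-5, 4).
E = 257;  F = -320;  G = 401

Partials: r_u = (1, 0, 4*v), r_v = (0, 1, 4*u). As functions of (u, v):
  E = r_u · r_u = 16*v^2 + 1,
  F = r_u · r_v = 16*u*v,
  G = r_v · r_v = 16*u^2 + 1.
Evaluating at (u, v) = (-5, 4): E = 257, F = -320, G = 401.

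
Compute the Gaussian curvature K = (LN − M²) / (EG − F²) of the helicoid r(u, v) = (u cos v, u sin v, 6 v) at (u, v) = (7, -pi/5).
K = -36/7225

Coefficients of the first fundamental form: E = 1, F = 0, G = u^2 + 36.
Coefficients of the second fundamental form: L = 0, M = -6/sqrt(u^2 + 36), N = 0.
Assemble K = (LN − M²)/(EG − F²) = -36/(u^2 + 36)^2. At (u, v) = (7, -pi/5): K = -36/7225.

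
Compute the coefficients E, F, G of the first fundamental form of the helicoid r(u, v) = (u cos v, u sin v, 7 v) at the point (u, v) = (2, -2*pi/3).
E = 1;  F = 0;  G = 53

Partials: r_u = (cos(v), sin(v), 0), r_v = (-u*sin(v), u*cos(v), 7). As functions of (u, v):
  E = r_u · r_u = 1,
  F = r_u · r_v = 0,
  G = r_v · r_v = u^2 + 49.
Evaluating at (u, v) = (2, -2*pi/3): E = 1, F = 0, G = 53.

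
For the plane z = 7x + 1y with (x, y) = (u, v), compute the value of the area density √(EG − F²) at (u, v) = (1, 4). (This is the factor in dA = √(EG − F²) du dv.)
√(EG − F²)|_{(1, 4)} = sqrt(51)

E = 50, F = 7, G = 2, so EG − F² = 51. Taking the positive square root: √(EG − F²) = sqrt(51). At (u, v) = (1, 4): sqrt(51).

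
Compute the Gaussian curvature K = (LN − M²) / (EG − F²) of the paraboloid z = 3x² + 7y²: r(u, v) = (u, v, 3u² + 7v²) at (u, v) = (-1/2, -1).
K = 21/10609

Coefficients of the first fundamental form: E = 36*u^2 + 1, F = 84*u*v, G = 196*v^2 + 1.
Coefficients of the second fundamental form: L = 6/sqrt(36*u^2 + 196*v^2 + 1), M = 0, N = 14/sqrt(36*u^2 + 196*v^2 + 1).
Assemble K = (LN − M²)/(EG − F²) = 84/(1296*u^4 + 14112*u^2*v^2 + 72*u^2 + 38416*v^4 + 392*v^2 + 1). At (u, v) = (-1/2, -1): K = 21/10609.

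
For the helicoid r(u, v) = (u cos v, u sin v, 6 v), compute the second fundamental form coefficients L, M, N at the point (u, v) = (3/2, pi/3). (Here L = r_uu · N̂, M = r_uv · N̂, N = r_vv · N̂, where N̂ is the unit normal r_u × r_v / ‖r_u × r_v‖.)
L = 0;  M = -4*sqrt(17)/17;  N = 0

Compute the unit normal N̂(u, v) = (6*sin(v)/sqrt(u^2 + 36), -6*cos(v)/sqrt(u^2 + 36), u/sqrt(u^2 + 36)), and the second partials r_uu, r_uv, r_vv. Take dot products:
  L(u, v) = r_uu · N̂ = 0,
  M(u, v) = r_uv · N̂ = -6/sqrt(u^2 + 36),
  N(u, v) = r_vv · N̂ = 0.
Evaluating at (u, v) = (3/2, pi/3):
  L = 0, M = -4*sqrt(17)/17, N = 0.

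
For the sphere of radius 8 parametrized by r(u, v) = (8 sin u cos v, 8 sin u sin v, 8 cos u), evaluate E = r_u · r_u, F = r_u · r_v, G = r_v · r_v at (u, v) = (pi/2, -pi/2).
E = 64;  F = 0;  G = 64

Partials: r_u = (8*cos(u)*cos(v), 8*sin(v)*cos(u), -8*sin(u)), r_v = (-8*sin(u)*sin(v), 8*sin(u)*cos(v), 0). As functions of (u, v):
  E = r_u · r_u = 64,
  F = r_u · r_v = 0,
  G = r_v · r_v = 64*sin(u)^2.
Evaluating at (u, v) = (pi/2, -pi/2): E = 64, F = 0, G = 64.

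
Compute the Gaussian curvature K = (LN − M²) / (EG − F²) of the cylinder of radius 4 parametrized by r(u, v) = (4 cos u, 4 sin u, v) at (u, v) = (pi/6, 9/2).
K = 0

Coefficients of the first fundamental form: E = 16, F = 0, G = 1.
Coefficients of the second fundamental form: L = -4, M = 0, N = 0.
Assemble K = (LN − M²)/(EG − F²) = 0. At (u, v) = (pi/6, 9/2): K = 0.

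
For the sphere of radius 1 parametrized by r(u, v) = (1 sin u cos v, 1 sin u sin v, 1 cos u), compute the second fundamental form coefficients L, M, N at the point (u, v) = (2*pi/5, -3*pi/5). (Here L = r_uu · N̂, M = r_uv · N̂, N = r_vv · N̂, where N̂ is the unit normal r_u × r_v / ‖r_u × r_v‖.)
L = -1;  M = 0;  N = -5/8 - sqrt(5)/8

Compute the unit normal N̂(u, v) = (sin(u)^2*cos(v)/Abs(sin(u)), sin(u)^2*sin(v)/Abs(sin(u)), sin(2*u)/(2*Abs(sin(u)))), and the second partials r_uu, r_uv, r_vv. Take dot products:
  L(u, v) = r_uu · N̂ = -sin(u)/Abs(sin(u)),
  M(u, v) = r_uv · N̂ = 0,
  N(u, v) = r_vv · N̂ = -sin(u)^3/Abs(sin(u)).
Evaluating at (u, v) = (2*pi/5, -3*pi/5):
  L = -1, M = 0, N = -5/8 - sqrt(5)/8.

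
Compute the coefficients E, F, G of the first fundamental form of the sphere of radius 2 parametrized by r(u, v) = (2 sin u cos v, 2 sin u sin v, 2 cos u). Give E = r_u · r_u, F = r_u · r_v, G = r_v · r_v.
E = 4;  F = 0;  G = 4*sin(u)^2

Compute partials: r_u = (2*cos(u)*cos(v), 2*sin(v)*cos(u), -2*sin(u)), r_v = (-2*sin(u)*sin(v), 2*sin(u)*cos(v), 0). Then
  E = r_u · r_u = 4,
  F = r_u · r_v = 0,
  G = r_v · r_v = 4*sin(u)^2.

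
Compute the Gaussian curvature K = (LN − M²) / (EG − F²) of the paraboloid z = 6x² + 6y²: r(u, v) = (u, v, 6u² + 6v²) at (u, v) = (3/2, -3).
K = 144/2627641

Coefficients of the first fundamental form: E = 144*u^2 + 1, F = 144*u*v, G = 144*v^2 + 1.
Coefficients of the second fundamental form: L = 12/sqrt(144*u^2 + 144*v^2 + 1), M = 0, N = 12/sqrt(144*u^2 + 144*v^2 + 1).
Assemble K = (LN − M²)/(EG − F²) = 144/(20736*u^4 + 41472*u^2*v^2 + 288*u^2 + 20736*v^4 + 288*v^2 + 1). At (u, v) = (3/2, -3): K = 144/2627641.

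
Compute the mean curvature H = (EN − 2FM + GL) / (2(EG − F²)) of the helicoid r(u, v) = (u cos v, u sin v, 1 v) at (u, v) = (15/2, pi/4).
H = 0

With E = 1, F = 0, G = u^2 + 1, L = 0, M = -1/sqrt(u^2 + 1), N = 0, assemble
  H = (EN − 2FM + GL) / (2(EG − F²)) = 0.
At (u, v) = (15/2, pi/4): H = 0.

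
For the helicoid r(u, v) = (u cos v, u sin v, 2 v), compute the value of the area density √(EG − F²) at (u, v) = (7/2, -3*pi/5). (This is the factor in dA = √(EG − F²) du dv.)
√(EG − F²)|_{(7/2, -3*pi/5)} = sqrt(65)/2

E = 1, F = 0, G = u^2 + 4, so EG − F² = u^2 + 4. Taking the positive square root: √(EG − F²) = sqrt(u^2 + 4). At (u, v) = (7/2, -3*pi/5): sqrt(65)/2.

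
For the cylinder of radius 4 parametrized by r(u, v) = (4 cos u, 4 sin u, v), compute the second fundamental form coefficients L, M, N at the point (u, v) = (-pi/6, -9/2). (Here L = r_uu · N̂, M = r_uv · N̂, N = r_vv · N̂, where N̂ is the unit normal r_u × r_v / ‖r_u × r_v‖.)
L = -4;  M = 0;  N = 0

Compute the unit normal N̂(u, v) = (cos(u), sin(u), 0), and the second partials r_uu, r_uv, r_vv. Take dot products:
  L(u, v) = r_uu · N̂ = -4,
  M(u, v) = r_uv · N̂ = 0,
  N(u, v) = r_vv · N̂ = 0.
Evaluating at (u, v) = (-pi/6, -9/2):
  L = -4, M = 0, N = 0.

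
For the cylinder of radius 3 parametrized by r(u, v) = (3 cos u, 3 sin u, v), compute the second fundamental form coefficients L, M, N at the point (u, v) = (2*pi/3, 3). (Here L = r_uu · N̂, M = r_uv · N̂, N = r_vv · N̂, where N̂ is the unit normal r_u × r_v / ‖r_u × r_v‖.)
L = -3;  M = 0;  N = 0

Compute the unit normal N̂(u, v) = (cos(u), sin(u), 0), and the second partials r_uu, r_uv, r_vv. Take dot products:
  L(u, v) = r_uu · N̂ = -3,
  M(u, v) = r_uv · N̂ = 0,
  N(u, v) = r_vv · N̂ = 0.
Evaluating at (u, v) = (2*pi/3, 3):
  L = -3, M = 0, N = 0.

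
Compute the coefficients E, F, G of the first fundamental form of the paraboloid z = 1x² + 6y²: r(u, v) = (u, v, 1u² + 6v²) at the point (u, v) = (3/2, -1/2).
E = 10;  F = -18;  G = 37

Partials: r_u = (1, 0, 2*u), r_v = (0, 1, 12*v). As functions of (u, v):
  E = r_u · r_u = 4*u^2 + 1,
  F = r_u · r_v = 24*u*v,
  G = r_v · r_v = 144*v^2 + 1.
Evaluating at (u, v) = (3/2, -1/2): E = 10, F = -18, G = 37.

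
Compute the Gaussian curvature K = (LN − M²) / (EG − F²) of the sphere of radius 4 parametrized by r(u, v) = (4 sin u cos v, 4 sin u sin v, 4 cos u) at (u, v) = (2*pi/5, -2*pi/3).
K = 1/16

Coefficients of the first fundamental form: E = 16, F = 0, G = 16*sin(u)^2.
Coefficients of the second fundamental form: L = -4*sin(u)/Abs(sin(u)), M = 0, N = -4*sin(u)^3/Abs(sin(u)).
Assemble K = (LN − M²)/(EG − F²) = 1/16. At (u, v) = (2*pi/5, -2*pi/3): K = 1/16.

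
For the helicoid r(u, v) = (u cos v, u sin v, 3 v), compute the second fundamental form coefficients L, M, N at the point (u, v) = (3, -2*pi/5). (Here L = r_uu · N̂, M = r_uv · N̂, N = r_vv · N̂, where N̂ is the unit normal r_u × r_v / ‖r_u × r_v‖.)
L = 0;  M = -sqrt(2)/2;  N = 0

Compute the unit normal N̂(u, v) = (3*sin(v)/sqrt(u^2 + 9), -3*cos(v)/sqrt(u^2 + 9), u/sqrt(u^2 + 9)), and the second partials r_uu, r_uv, r_vv. Take dot products:
  L(u, v) = r_uu · N̂ = 0,
  M(u, v) = r_uv · N̂ = -3/sqrt(u^2 + 9),
  N(u, v) = r_vv · N̂ = 0.
Evaluating at (u, v) = (3, -2*pi/5):
  L = 0, M = -sqrt(2)/2, N = 0.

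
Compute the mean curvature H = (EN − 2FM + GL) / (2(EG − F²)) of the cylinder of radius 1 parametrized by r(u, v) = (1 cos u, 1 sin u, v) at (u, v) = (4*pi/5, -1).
H = -1/2

With E = 1, F = 0, G = 1, L = -1, M = 0, N = 0, assemble
  H = (EN − 2FM + GL) / (2(EG − F²)) = -1/2.
At (u, v) = (4*pi/5, -1): H = -1/2.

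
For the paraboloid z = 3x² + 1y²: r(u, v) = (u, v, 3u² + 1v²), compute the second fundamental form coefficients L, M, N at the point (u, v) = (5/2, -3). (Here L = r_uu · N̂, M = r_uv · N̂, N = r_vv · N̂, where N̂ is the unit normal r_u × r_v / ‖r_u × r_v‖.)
L = 3*sqrt(262)/131;  M = 0;  N = sqrt(262)/131

Compute the unit normal N̂(u, v) = (-6*u/sqrt(36*u^2 + 4*v^2 + 1), -2*v/sqrt(36*u^2 + 4*v^2 + 1), 1/sqrt(36*u^2 + 4*v^2 + 1)), and the second partials r_uu, r_uv, r_vv. Take dot products:
  L(u, v) = r_uu · N̂ = 6/sqrt(36*u^2 + 4*v^2 + 1),
  M(u, v) = r_uv · N̂ = 0,
  N(u, v) = r_vv · N̂ = 2/sqrt(36*u^2 + 4*v^2 + 1).
Evaluating at (u, v) = (5/2, -3):
  L = 3*sqrt(262)/131, M = 0, N = sqrt(262)/131.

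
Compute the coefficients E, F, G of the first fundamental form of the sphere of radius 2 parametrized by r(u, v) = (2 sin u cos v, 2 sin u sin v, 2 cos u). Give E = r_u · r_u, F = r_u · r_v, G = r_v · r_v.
E = 4;  F = 0;  G = 4*sin(u)^2

Compute partials: r_u = (2*cos(u)*cos(v), 2*sin(v)*cos(u), -2*sin(u)), r_v = (-2*sin(u)*sin(v), 2*sin(u)*cos(v), 0). Then
  E = r_u · r_u = 4,
  F = r_u · r_v = 0,
  G = r_v · r_v = 4*sin(u)^2.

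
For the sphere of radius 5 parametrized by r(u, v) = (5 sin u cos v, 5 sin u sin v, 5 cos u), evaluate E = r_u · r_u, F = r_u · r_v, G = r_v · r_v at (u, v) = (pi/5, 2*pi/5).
E = 25;  F = 0;  G = 125/8 - 25*sqrt(5)/8

Partials: r_u = (5*cos(u)*cos(v), 5*sin(v)*cos(u), -5*sin(u)), r_v = (-5*sin(u)*sin(v), 5*sin(u)*cos(v), 0). As functions of (u, v):
  E = r_u · r_u = 25,
  F = r_u · r_v = 0,
  G = r_v · r_v = 25*sin(u)^2.
Evaluating at (u, v) = (pi/5, 2*pi/5): E = 25, F = 0, G = 125/8 - 25*sqrt(5)/8.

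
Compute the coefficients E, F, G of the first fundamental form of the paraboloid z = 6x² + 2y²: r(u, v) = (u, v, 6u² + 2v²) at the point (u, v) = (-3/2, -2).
E = 325;  F = 144;  G = 65

Partials: r_u = (1, 0, 12*u), r_v = (0, 1, 4*v). As functions of (u, v):
  E = r_u · r_u = 144*u^2 + 1,
  F = r_u · r_v = 48*u*v,
  G = r_v · r_v = 16*v^2 + 1.
Evaluating at (u, v) = (-3/2, -2): E = 325, F = 144, G = 65.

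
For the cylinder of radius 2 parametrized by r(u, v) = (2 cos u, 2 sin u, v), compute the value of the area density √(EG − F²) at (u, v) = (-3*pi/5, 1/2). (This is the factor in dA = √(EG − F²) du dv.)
√(EG − F²)|_{(-3*pi/5, 1/2)} = 2

E = 4, F = 0, G = 1, so EG − F² = 4. Taking the positive square root: √(EG − F²) = 2. At (u, v) = (-3*pi/5, 1/2): 2.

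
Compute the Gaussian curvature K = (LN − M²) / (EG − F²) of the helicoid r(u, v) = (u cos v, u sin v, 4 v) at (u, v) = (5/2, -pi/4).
K = -256/7921

Coefficients of the first fundamental form: E = 1, F = 0, G = u^2 + 16.
Coefficients of the second fundamental form: L = 0, M = -4/sqrt(u^2 + 16), N = 0.
Assemble K = (LN − M²)/(EG − F²) = -16/(u^2 + 16)^2. At (u, v) = (5/2, -pi/4): K = -256/7921.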